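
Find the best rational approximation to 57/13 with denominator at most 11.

Expand x = 57/13 as a continued fraction with the Euclidean algorithm:
  57 = 4*13 + 5, so a_0 = 4.
  13 = 2*5 + 3, so a_1 = 2.
  5 = 1*3 + 2, so a_2 = 1.
  3 = 1*2 + 1, so a_3 = 1.
  2 = 2*1 + 0, so a_4 = 2.
so x = [4; 2, 1, 1, 2].
Convergents (p_i = a_i*p_{i-1} + p_{i-2}, q_i = a_i*q_{i-1} + q_{i-2} with p_{-2}=0, p_{-1}=1, q_{-2}=1, q_{-1}=0), until the denominator exceeds 11:
  i=0: a_0=4, p_0 = 4*1 + 0 = 4, q_0 = 4*0 + 1 = 1.
  i=1: a_1=2, p_1 = 2*4 + 1 = 9, q_1 = 2*1 + 0 = 2.
  i=2: a_2=1, p_2 = 1*9 + 4 = 13, q_2 = 1*2 + 1 = 3.
  i=3: a_3=1, p_3 = 1*13 + 9 = 22, q_3 = 1*3 + 2 = 5.
  i=4: a_4=2, p_4 = 2*22 + 13 = 57, q_4 = 2*5 + 3 = 13.
q_4 = 13 > 11, so the last convergent with denominator <= 11 is p_3/q_3 = 22/5.
The closest fraction with denominator <= 11 is either p_3/q_3 or the intermediate fraction (k*p_3 + p_2)/(k*q_3 + q_2) with the largest k >= 1 whose denominator stays <= 11; these approach x as k grows, and every other convergent or intermediate fraction in range is farther away.
Largest k: floor((11 - q_2)/q_3) = floor((11 - 3)/5) = 1.
That gives (1*22 + 13)/(1*5 + 3) = 35/8.
Compare the errors: |x - 22/5| = |57*5 - 22*13|/(13*5) = 1/65, and |x - 35/8| = |57*8 - 35*13|/(13*8) = 1/104.
Cross-multiplying, 1*65 = 65 < 104 = 1*104, so 1/104 is smaller: the intermediate fraction 35/8 is closer to x than 22/5.

35/8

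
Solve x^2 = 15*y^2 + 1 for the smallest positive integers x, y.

(x, y) = (4, 1)

First expand sqrt(15) as a continued fraction. With x_i = (sqrt(15) + m_i)/d_i and (m_0, d_0) = (0, 1): a_0 = floor(sqrt(15)) = 3, since 3^2 = 9 <= 15 < 16 = 4^2.
Iterate m_{i+1} = d_i*a_i - m_i, d_{i+1} = (15 - m_{i+1}^2)/d_i, a_{i+1} = floor((a_0 + m_{i+1})/d_{i+1}):
  m_1 = 1*3 - 0 = 3, d_1 = (15 - 3^2)/1 = 6/1 = 6, a_1 = floor((3 + 3)/6) = 1.
  m_2 = 6*1 - 3 = 3, d_2 = (15 - 3^2)/6 = 6/6 = 1, a_2 = floor((3 + 3)/1) = 6.
  m_3 = 1*6 - 3 = 3, d_3 = (15 - 3^2)/1 = 6/1 = 6: (m_3, d_3) = (m_1, d_1) = (3, 6), so from here the quotients repeat a_1, a_2; the period length is 2.
So sqrt(15) = [3; (1, 6)] with period length k = 2.
k is even, so the fundamental solution of x^2 - 15y^2 = 1 is (p_{k-1}, q_{k-1}) = (p_1, q_1); compute convergents through index 1.
Convergents (p_i = a_i*p_{i-1} + p_{i-2}, q_i = a_i*q_{i-1} + q_{i-2} with p_{-2}=0, p_{-1}=1, q_{-2}=1, q_{-1}=0):
  i=0: a_0=3, p_0 = 3*1 + 0 = 3, q_0 = 3*0 + 1 = 1.
  i=1: a_1=1, p_1 = 1*3 + 1 = 4, q_1 = 1*1 + 0 = 1.
Check: 4^2 - 15*1^2 = 16 - 15 = 1, so (x, y) = (4, 1) solves the equation, and by the theorem it is the least positive solution.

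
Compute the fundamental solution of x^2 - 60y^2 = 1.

First expand sqrt(60) as a continued fraction. With x_i = (sqrt(60) + m_i)/d_i and (m_0, d_0) = (0, 1): a_0 = floor(sqrt(60)) = 7, since 7^2 = 49 <= 60 < 64 = 8^2.
Iterate m_{i+1} = d_i*a_i - m_i, d_{i+1} = (60 - m_{i+1}^2)/d_i, a_{i+1} = floor((a_0 + m_{i+1})/d_{i+1}):
  m_1 = 1*7 - 0 = 7, d_1 = (60 - 7^2)/1 = 11/1 = 11, a_1 = floor((7 + 7)/11) = 1.
  m_2 = 11*1 - 7 = 4, d_2 = (60 - 4^2)/11 = 44/11 = 4, a_2 = floor((7 + 4)/4) = 2.
  m_3 = 4*2 - 4 = 4, d_3 = (60 - 4^2)/4 = 44/4 = 11, a_3 = floor((7 + 4)/11) = 1.
  m_4 = 11*1 - 4 = 7, d_4 = (60 - 7^2)/11 = 11/11 = 1, a_4 = floor((7 + 7)/1) = 14.
  m_5 = 1*14 - 7 = 7, d_5 = (60 - 7^2)/1 = 11/1 = 11: (m_5, d_5) = (m_1, d_1) = (7, 11), so from here the quotients repeat a_1, ..., a_4; the period length is 4.
So sqrt(60) = [7; (1, 2, 1, 14)] with period length k = 4.
k is even, so the fundamental solution of x^2 - 60y^2 = 1 is (p_{k-1}, q_{k-1}) = (p_3, q_3); compute convergents through index 3.
Convergents (p_i = a_i*p_{i-1} + p_{i-2}, q_i = a_i*q_{i-1} + q_{i-2} with p_{-2}=0, p_{-1}=1, q_{-2}=1, q_{-1}=0):
  i=0: a_0=7, p_0 = 7*1 + 0 = 7, q_0 = 7*0 + 1 = 1.
  i=1: a_1=1, p_1 = 1*7 + 1 = 8, q_1 = 1*1 + 0 = 1.
  i=2: a_2=2, p_2 = 2*8 + 7 = 23, q_2 = 2*1 + 1 = 3.
  i=3: a_3=1, p_3 = 1*23 + 8 = 31, q_3 = 1*3 + 1 = 4.
Check: 31^2 - 60*4^2 = 961 - 960 = 1, so (x, y) = (31, 4) solves the equation, and by the theorem it is the least positive solution.

(x, y) = (31, 4)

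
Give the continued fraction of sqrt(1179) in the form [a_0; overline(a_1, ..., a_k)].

Write x_i = (sqrt(1179) + m_i)/d_i with (m_0, d_0) = (0, 1). a_0 = floor(sqrt(1179)) = 34, since 34^2 = 1156 <= 1179 < 1225 = 35^2.
Iterate m_{i+1} = d_i*a_i - m_i, d_{i+1} = (1179 - m_{i+1}^2)/d_i, a_{i+1} = floor((a_0 + m_{i+1})/d_{i+1}):
  m_1 = 1*34 - 0 = 34, d_1 = (1179 - 34^2)/1 = 23/1 = 23, a_1 = floor((34 + 34)/23) = 2.
  m_2 = 23*2 - 34 = 12, d_2 = (1179 - 12^2)/23 = 1035/23 = 45, a_2 = floor((34 + 12)/45) = 1.
  m_3 = 45*1 - 12 = 33, d_3 = (1179 - 33^2)/45 = 90/45 = 2, a_3 = floor((34 + 33)/2) = 33.
  m_4 = 2*33 - 33 = 33, d_4 = (1179 - 33^2)/2 = 90/2 = 45, a_4 = floor((34 + 33)/45) = 1.
  m_5 = 45*1 - 33 = 12, d_5 = (1179 - 12^2)/45 = 1035/45 = 23, a_5 = floor((34 + 12)/23) = 2.
  m_6 = 23*2 - 12 = 34, d_6 = (1179 - 34^2)/23 = 23/23 = 1, a_6 = floor((34 + 34)/1) = 68.
  m_7 = 1*68 - 34 = 34, d_7 = (1179 - 34^2)/1 = 23/1 = 23: (m_7, d_7) = (m_1, d_1) = (34, 23), so from here the quotients repeat a_1, ..., a_6; the period length is 6.
Hence the expansion of sqrt(1179) is a_0 = 34 followed by the repeating block 2, 1, 33, 1, 2, 68 (period 6).

[34; overline(2, 1, 33, 1, 2, 68)]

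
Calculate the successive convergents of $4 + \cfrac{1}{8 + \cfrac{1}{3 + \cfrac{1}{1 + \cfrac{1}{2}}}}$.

4/1, 33/8, 103/25, 136/33, 375/91

Using the convergent recurrence p_i = a_i*p_{i-1} + p_{i-2}, q_i = a_i*q_{i-1} + q_{i-2} with p_{-2}=0, p_{-1}=1, q_{-2}=1, q_{-1}=0:
  i=0: a_0=4, p_0 = 4*1 + 0 = 4, q_0 = 4*0 + 1 = 1.
  i=1: a_1=8, p_1 = 8*4 + 1 = 33, q_1 = 8*1 + 0 = 8.
  i=2: a_2=3, p_2 = 3*33 + 4 = 103, q_2 = 3*8 + 1 = 25.
  i=3: a_3=1, p_3 = 1*103 + 33 = 136, q_3 = 1*25 + 8 = 33.
  i=4: a_4=2, p_4 = 2*136 + 103 = 375, q_4 = 2*33 + 25 = 91.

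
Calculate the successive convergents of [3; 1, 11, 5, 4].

Using the convergent recurrence p_i = a_i*p_{i-1} + p_{i-2}, q_i = a_i*q_{i-1} + q_{i-2} with p_{-2}=0, p_{-1}=1, q_{-2}=1, q_{-1}=0:
  i=0: a_0=3, p_0 = 3*1 + 0 = 3, q_0 = 3*0 + 1 = 1.
  i=1: a_1=1, p_1 = 1*3 + 1 = 4, q_1 = 1*1 + 0 = 1.
  i=2: a_2=11, p_2 = 11*4 + 3 = 47, q_2 = 11*1 + 1 = 12.
  i=3: a_3=5, p_3 = 5*47 + 4 = 239, q_3 = 5*12 + 1 = 61.
  i=4: a_4=4, p_4 = 4*239 + 47 = 1003, q_4 = 4*61 + 12 = 256.

3/1, 4/1, 47/12, 239/61, 1003/256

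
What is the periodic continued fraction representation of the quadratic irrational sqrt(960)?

[30; (1, 60)]

Write x_i = (sqrt(960) + m_i)/d_i with (m_0, d_0) = (0, 1). a_0 = floor(sqrt(960)) = 30, since 30^2 = 900 <= 960 < 961 = 31^2.
Iterate m_{i+1} = d_i*a_i - m_i, d_{i+1} = (960 - m_{i+1}^2)/d_i, a_{i+1} = floor((a_0 + m_{i+1})/d_{i+1}):
  m_1 = 1*30 - 0 = 30, d_1 = (960 - 30^2)/1 = 60/1 = 60, a_1 = floor((30 + 30)/60) = 1.
  m_2 = 60*1 - 30 = 30, d_2 = (960 - 30^2)/60 = 60/60 = 1, a_2 = floor((30 + 30)/1) = 60.
  m_3 = 1*60 - 30 = 30, d_3 = (960 - 30^2)/1 = 60/1 = 60: (m_3, d_3) = (m_1, d_1) = (30, 60), so from here the quotients repeat a_1, a_2; the period length is 2.
Hence the expansion of sqrt(960) is a_0 = 30 followed by the repeating block 1, 60 (period 2).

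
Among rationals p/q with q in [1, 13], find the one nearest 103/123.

5/6

Expand x = 103/123 as a continued fraction with the Euclidean algorithm:
  103 = 0*123 + 103, so a_0 = 0.
  123 = 1*103 + 20, so a_1 = 1.
  103 = 5*20 + 3, so a_2 = 5.
  20 = 6*3 + 2, so a_3 = 6.
  3 = 1*2 + 1, so a_4 = 1.
  2 = 2*1 + 0, so a_5 = 2.
so x = [0; 1, 5, 6, 1, 2].
Convergents (p_i = a_i*p_{i-1} + p_{i-2}, q_i = a_i*q_{i-1} + q_{i-2} with p_{-2}=0, p_{-1}=1, q_{-2}=1, q_{-1}=0), until the denominator exceeds 13:
  i=0: a_0=0, p_0 = 0*1 + 0 = 0, q_0 = 0*0 + 1 = 1.
  i=1: a_1=1, p_1 = 1*0 + 1 = 1, q_1 = 1*1 + 0 = 1.
  i=2: a_2=5, p_2 = 5*1 + 0 = 5, q_2 = 5*1 + 1 = 6.
  i=3: a_3=6, p_3 = 6*5 + 1 = 31, q_3 = 6*6 + 1 = 37.
q_3 = 37 > 13, so the last convergent with denominator <= 13 is p_2/q_2 = 5/6.
The closest fraction with denominator <= 13 is either p_2/q_2 or the intermediate fraction (k*p_2 + p_1)/(k*q_2 + q_1) with the largest k >= 1 whose denominator stays <= 13; these approach x as k grows, and every other convergent or intermediate fraction in range is farther away.
Largest k: floor((13 - q_1)/q_2) = floor((13 - 1)/6) = 2.
That gives (2*5 + 1)/(2*6 + 1) = 11/13.
Compare the errors: |x - 5/6| = |103*6 - 5*123|/(123*6) = 3/738, and |x - 11/13| = |103*13 - 11*123|/(123*13) = 14/1599.
Cross-multiplying, 3*1599 = 4797 < 10332 = 14*738, so 3/738 is smaller: the convergent 5/6 is closer to x than 11/13.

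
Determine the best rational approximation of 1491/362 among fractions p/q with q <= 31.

70/17

Expand x = 1491/362 as a continued fraction with the Euclidean algorithm:
  1491 = 4*362 + 43, so a_0 = 4.
  362 = 8*43 + 18, so a_1 = 8.
  43 = 2*18 + 7, so a_2 = 2.
  18 = 2*7 + 4, so a_3 = 2.
  7 = 1*4 + 3, so a_4 = 1.
  4 = 1*3 + 1, so a_5 = 1.
  3 = 3*1 + 0, so a_6 = 3.
so x = [4; 8, 2, 2, 1, 1, 3].
Convergents (p_i = a_i*p_{i-1} + p_{i-2}, q_i = a_i*q_{i-1} + q_{i-2} with p_{-2}=0, p_{-1}=1, q_{-2}=1, q_{-1}=0), until the denominator exceeds 31:
  i=0: a_0=4, p_0 = 4*1 + 0 = 4, q_0 = 4*0 + 1 = 1.
  i=1: a_1=8, p_1 = 8*4 + 1 = 33, q_1 = 8*1 + 0 = 8.
  i=2: a_2=2, p_2 = 2*33 + 4 = 70, q_2 = 2*8 + 1 = 17.
  i=3: a_3=2, p_3 = 2*70 + 33 = 173, q_3 = 2*17 + 8 = 42.
q_3 = 42 > 31, so the last convergent with denominator <= 31 is p_2/q_2 = 70/17.
The closest fraction with denominator <= 31 is either p_2/q_2 or the intermediate fraction (k*p_2 + p_1)/(k*q_2 + q_1) with the largest k >= 1 whose denominator stays <= 31; these approach x as k grows, and every other convergent or intermediate fraction in range is farther away.
Largest k: floor((31 - q_1)/q_2) = floor((31 - 8)/17) = 1.
That gives (1*70 + 33)/(1*17 + 8) = 103/25.
Compare the errors: |x - 70/17| = |1491*17 - 70*362|/(362*17) = 7/6154, and |x - 103/25| = |1491*25 - 103*362|/(362*25) = 11/9050.
Cross-multiplying, 7*9050 = 63350 < 67694 = 11*6154, so 7/6154 is smaller: the convergent 70/17 is closer to x than 103/25.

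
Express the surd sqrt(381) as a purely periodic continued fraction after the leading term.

[19; (1, 1, 12, 1, 1, 38)]

Write x_i = (sqrt(381) + m_i)/d_i with (m_0, d_0) = (0, 1). a_0 = floor(sqrt(381)) = 19, since 19^2 = 361 <= 381 < 400 = 20^2.
Iterate m_{i+1} = d_i*a_i - m_i, d_{i+1} = (381 - m_{i+1}^2)/d_i, a_{i+1} = floor((a_0 + m_{i+1})/d_{i+1}):
  m_1 = 1*19 - 0 = 19, d_1 = (381 - 19^2)/1 = 20/1 = 20, a_1 = floor((19 + 19)/20) = 1.
  m_2 = 20*1 - 19 = 1, d_2 = (381 - 1^2)/20 = 380/20 = 19, a_2 = floor((19 + 1)/19) = 1.
  m_3 = 19*1 - 1 = 18, d_3 = (381 - 18^2)/19 = 57/19 = 3, a_3 = floor((19 + 18)/3) = 12.
  m_4 = 3*12 - 18 = 18, d_4 = (381 - 18^2)/3 = 57/3 = 19, a_4 = floor((19 + 18)/19) = 1.
  m_5 = 19*1 - 18 = 1, d_5 = (381 - 1^2)/19 = 380/19 = 20, a_5 = floor((19 + 1)/20) = 1.
  m_6 = 20*1 - 1 = 19, d_6 = (381 - 19^2)/20 = 20/20 = 1, a_6 = floor((19 + 19)/1) = 38.
  m_7 = 1*38 - 19 = 19, d_7 = (381 - 19^2)/1 = 20/1 = 20: (m_7, d_7) = (m_1, d_1) = (19, 20), so from here the quotients repeat a_1, ..., a_6; the period length is 6.
Hence the expansion of sqrt(381) is a_0 = 19 followed by the repeating block 1, 1, 12, 1, 1, 38 (period 6).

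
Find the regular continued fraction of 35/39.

Run the Euclidean algorithm on 35 and 39; the successive quotients are the partial quotients a_0, a_1, ... (each step inverts the fractional part left over by the previous one):
  35 = 0*39 + 35, so a_0 = 0.
  39 = 1*35 + 4, so a_1 = 1.
  35 = 8*4 + 3, so a_2 = 8.
  4 = 1*3 + 1, so a_3 = 1.
  3 = 3*1 + 0, so a_4 = 3.
The remainder reaches 0 after 5 divisions, so the expansion has 5 partial quotients, read off in order.

[0; 1, 8, 1, 3]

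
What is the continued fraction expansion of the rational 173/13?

[13; 3, 4]

Run the Euclidean algorithm on 173 and 13; the successive quotients are the partial quotients a_0, a_1, ... (each step inverts the fractional part left over by the previous one):
  173 = 13*13 + 4, so a_0 = 13.
  13 = 3*4 + 1, so a_1 = 3.
  4 = 4*1 + 0, so a_2 = 4.
The remainder reaches 0 after 3 divisions, so the expansion has 3 partial quotients, read off in order.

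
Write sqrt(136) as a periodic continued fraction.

Write x_i = (sqrt(136) + m_i)/d_i with (m_0, d_0) = (0, 1). a_0 = floor(sqrt(136)) = 11, since 11^2 = 121 <= 136 < 144 = 12^2.
Iterate m_{i+1} = d_i*a_i - m_i, d_{i+1} = (136 - m_{i+1}^2)/d_i, a_{i+1} = floor((a_0 + m_{i+1})/d_{i+1}):
  m_1 = 1*11 - 0 = 11, d_1 = (136 - 11^2)/1 = 15/1 = 15, a_1 = floor((11 + 11)/15) = 1.
  m_2 = 15*1 - 11 = 4, d_2 = (136 - 4^2)/15 = 120/15 = 8, a_2 = floor((11 + 4)/8) = 1.
  m_3 = 8*1 - 4 = 4, d_3 = (136 - 4^2)/8 = 120/8 = 15, a_3 = floor((11 + 4)/15) = 1.
  m_4 = 15*1 - 4 = 11, d_4 = (136 - 11^2)/15 = 15/15 = 1, a_4 = floor((11 + 11)/1) = 22.
  m_5 = 1*22 - 11 = 11, d_5 = (136 - 11^2)/1 = 15/1 = 15: (m_5, d_5) = (m_1, d_1) = (11, 15), so from here the quotients repeat a_1, ..., a_4; the period length is 4.
Hence the expansion of sqrt(136) is a_0 = 11 followed by the repeating block 1, 1, 1, 22 (period 4).

[11; (1, 1, 1, 22)]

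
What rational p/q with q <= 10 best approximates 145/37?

Expand x = 145/37 as a continued fraction with the Euclidean algorithm:
  145 = 3*37 + 34, so a_0 = 3.
  37 = 1*34 + 3, so a_1 = 1.
  34 = 11*3 + 1, so a_2 = 11.
  3 = 3*1 + 0, so a_3 = 3.
so x = [3; 1, 11, 3].
Convergents (p_i = a_i*p_{i-1} + p_{i-2}, q_i = a_i*q_{i-1} + q_{i-2} with p_{-2}=0, p_{-1}=1, q_{-2}=1, q_{-1}=0), until the denominator exceeds 10:
  i=0: a_0=3, p_0 = 3*1 + 0 = 3, q_0 = 3*0 + 1 = 1.
  i=1: a_1=1, p_1 = 1*3 + 1 = 4, q_1 = 1*1 + 0 = 1.
  i=2: a_2=11, p_2 = 11*4 + 3 = 47, q_2 = 11*1 + 1 = 12.
q_2 = 12 > 10, so the last convergent with denominator <= 10 is p_1/q_1 = 4/1.
The closest fraction with denominator <= 10 is either p_1/q_1 or the intermediate fraction (k*p_1 + p_0)/(k*q_1 + q_0) with the largest k >= 1 whose denominator stays <= 10; these approach x as k grows, and every other convergent or intermediate fraction in range is farther away.
Largest k: floor((10 - q_0)/q_1) = floor((10 - 1)/1) = 9.
That gives (9*4 + 3)/(9*1 + 1) = 39/10.
Compare the errors: |x - 4/1| = |145*1 - 4*37|/(37*1) = 3/37, and |x - 39/10| = |145*10 - 39*37|/(37*10) = 7/370.
Cross-multiplying, 7*37 = 259 < 1110 = 3*370, so 7/370 is smaller: the intermediate fraction 39/10 is closer to x than 4/1.

39/10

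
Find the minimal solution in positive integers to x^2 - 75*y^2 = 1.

(x, y) = (26, 3)

First expand sqrt(75) as a continued fraction. With x_i = (sqrt(75) + m_i)/d_i and (m_0, d_0) = (0, 1): a_0 = floor(sqrt(75)) = 8, since 8^2 = 64 <= 75 < 81 = 9^2.
Iterate m_{i+1} = d_i*a_i - m_i, d_{i+1} = (75 - m_{i+1}^2)/d_i, a_{i+1} = floor((a_0 + m_{i+1})/d_{i+1}):
  m_1 = 1*8 - 0 = 8, d_1 = (75 - 8^2)/1 = 11/1 = 11, a_1 = floor((8 + 8)/11) = 1.
  m_2 = 11*1 - 8 = 3, d_2 = (75 - 3^2)/11 = 66/11 = 6, a_2 = floor((8 + 3)/6) = 1.
  m_3 = 6*1 - 3 = 3, d_3 = (75 - 3^2)/6 = 66/6 = 11, a_3 = floor((8 + 3)/11) = 1.
  m_4 = 11*1 - 3 = 8, d_4 = (75 - 8^2)/11 = 11/11 = 1, a_4 = floor((8 + 8)/1) = 16.
  m_5 = 1*16 - 8 = 8, d_5 = (75 - 8^2)/1 = 11/1 = 11: (m_5, d_5) = (m_1, d_1) = (8, 11), so from here the quotients repeat a_1, ..., a_4; the period length is 4.
So sqrt(75) = [8; (1, 1, 1, 16)] with period length k = 4.
k is even, so the fundamental solution of x^2 - 75y^2 = 1 is (p_{k-1}, q_{k-1}) = (p_3, q_3); compute convergents through index 3.
Convergents (p_i = a_i*p_{i-1} + p_{i-2}, q_i = a_i*q_{i-1} + q_{i-2} with p_{-2}=0, p_{-1}=1, q_{-2}=1, q_{-1}=0):
  i=0: a_0=8, p_0 = 8*1 + 0 = 8, q_0 = 8*0 + 1 = 1.
  i=1: a_1=1, p_1 = 1*8 + 1 = 9, q_1 = 1*1 + 0 = 1.
  i=2: a_2=1, p_2 = 1*9 + 8 = 17, q_2 = 1*1 + 1 = 2.
  i=3: a_3=1, p_3 = 1*17 + 9 = 26, q_3 = 1*2 + 1 = 3.
Check: 26^2 - 75*3^2 = 676 - 675 = 1, so (x, y) = (26, 3) solves the equation, and by the theorem it is the least positive solution.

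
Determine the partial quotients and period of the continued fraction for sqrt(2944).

[54; (3, 1, 6, 2, 15, 27, 15, 2, 6, 1, 3, 108)]

Write x_i = (sqrt(2944) + m_i)/d_i with (m_0, d_0) = (0, 1). a_0 = floor(sqrt(2944)) = 54, since 54^2 = 2916 <= 2944 < 3025 = 55^2.
Iterate m_{i+1} = d_i*a_i - m_i, d_{i+1} = (2944 - m_{i+1}^2)/d_i, a_{i+1} = floor((a_0 + m_{i+1})/d_{i+1}):
  m_1 = 1*54 - 0 = 54, d_1 = (2944 - 54^2)/1 = 28/1 = 28, a_1 = floor((54 + 54)/28) = 3.
  m_2 = 28*3 - 54 = 30, d_2 = (2944 - 30^2)/28 = 2044/28 = 73, a_2 = floor((54 + 30)/73) = 1.
  m_3 = 73*1 - 30 = 43, d_3 = (2944 - 43^2)/73 = 1095/73 = 15, a_3 = floor((54 + 43)/15) = 6.
  m_4 = 15*6 - 43 = 47, d_4 = (2944 - 47^2)/15 = 735/15 = 49, a_4 = floor((54 + 47)/49) = 2.
  m_5 = 49*2 - 47 = 51, d_5 = (2944 - 51^2)/49 = 343/49 = 7, a_5 = floor((54 + 51)/7) = 15.
  m_6 = 7*15 - 51 = 54, d_6 = (2944 - 54^2)/7 = 28/7 = 4, a_6 = floor((54 + 54)/4) = 27.
  m_7 = 4*27 - 54 = 54, d_7 = (2944 - 54^2)/4 = 28/4 = 7, a_7 = floor((54 + 54)/7) = 15.
  m_8 = 7*15 - 54 = 51, d_8 = (2944 - 51^2)/7 = 343/7 = 49, a_8 = floor((54 + 51)/49) = 2.
  m_9 = 49*2 - 51 = 47, d_9 = (2944 - 47^2)/49 = 735/49 = 15, a_9 = floor((54 + 47)/15) = 6.
  m_10 = 15*6 - 47 = 43, d_10 = (2944 - 43^2)/15 = 1095/15 = 73, a_10 = floor((54 + 43)/73) = 1.
  m_11 = 73*1 - 43 = 30, d_11 = (2944 - 30^2)/73 = 2044/73 = 28, a_11 = floor((54 + 30)/28) = 3.
  m_12 = 28*3 - 30 = 54, d_12 = (2944 - 54^2)/28 = 28/28 = 1, a_12 = floor((54 + 54)/1) = 108.
  m_13 = 1*108 - 54 = 54, d_13 = (2944 - 54^2)/1 = 28/1 = 28: (m_13, d_13) = (m_1, d_1) = (54, 28), so from here the quotients repeat a_1, ..., a_12; the period length is 12.
Hence the expansion of sqrt(2944) is a_0 = 54 followed by the repeating block 3, 1, 6, 2, 15, 27, 15, 2, 6, 1, 3, 108 (period 12).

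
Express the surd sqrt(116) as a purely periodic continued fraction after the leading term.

[10; (1, 3, 2, 1, 4, 1, 2, 3, 1, 20)]

Write x_i = (sqrt(116) + m_i)/d_i with (m_0, d_0) = (0, 1). a_0 = floor(sqrt(116)) = 10, since 10^2 = 100 <= 116 < 121 = 11^2.
Iterate m_{i+1} = d_i*a_i - m_i, d_{i+1} = (116 - m_{i+1}^2)/d_i, a_{i+1} = floor((a_0 + m_{i+1})/d_{i+1}):
  m_1 = 1*10 - 0 = 10, d_1 = (116 - 10^2)/1 = 16/1 = 16, a_1 = floor((10 + 10)/16) = 1.
  m_2 = 16*1 - 10 = 6, d_2 = (116 - 6^2)/16 = 80/16 = 5, a_2 = floor((10 + 6)/5) = 3.
  m_3 = 5*3 - 6 = 9, d_3 = (116 - 9^2)/5 = 35/5 = 7, a_3 = floor((10 + 9)/7) = 2.
  m_4 = 7*2 - 9 = 5, d_4 = (116 - 5^2)/7 = 91/7 = 13, a_4 = floor((10 + 5)/13) = 1.
  m_5 = 13*1 - 5 = 8, d_5 = (116 - 8^2)/13 = 52/13 = 4, a_5 = floor((10 + 8)/4) = 4.
  m_6 = 4*4 - 8 = 8, d_6 = (116 - 8^2)/4 = 52/4 = 13, a_6 = floor((10 + 8)/13) = 1.
  m_7 = 13*1 - 8 = 5, d_7 = (116 - 5^2)/13 = 91/13 = 7, a_7 = floor((10 + 5)/7) = 2.
  m_8 = 7*2 - 5 = 9, d_8 = (116 - 9^2)/7 = 35/7 = 5, a_8 = floor((10 + 9)/5) = 3.
  m_9 = 5*3 - 9 = 6, d_9 = (116 - 6^2)/5 = 80/5 = 16, a_9 = floor((10 + 6)/16) = 1.
  m_10 = 16*1 - 6 = 10, d_10 = (116 - 10^2)/16 = 16/16 = 1, a_10 = floor((10 + 10)/1) = 20.
  m_11 = 1*20 - 10 = 10, d_11 = (116 - 10^2)/1 = 16/1 = 16: (m_11, d_11) = (m_1, d_1) = (10, 16), so from here the quotients repeat a_1, ..., a_10; the period length is 10.
Hence the expansion of sqrt(116) is a_0 = 10 followed by the repeating block 1, 3, 2, 1, 4, 1, 2, 3, 1, 20 (period 10).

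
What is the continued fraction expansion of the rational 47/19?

[2; 2, 9]

Run the Euclidean algorithm on 47 and 19; the successive quotients are the partial quotients a_0, a_1, ... (each step inverts the fractional part left over by the previous one):
  47 = 2*19 + 9, so a_0 = 2.
  19 = 2*9 + 1, so a_1 = 2.
  9 = 9*1 + 0, so a_2 = 9.
The remainder reaches 0 after 3 divisions, so the expansion has 3 partial quotients, read off in order.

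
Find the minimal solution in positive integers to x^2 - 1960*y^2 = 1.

First expand sqrt(1960) as a continued fraction. With x_i = (sqrt(1960) + m_i)/d_i and (m_0, d_0) = (0, 1): a_0 = floor(sqrt(1960)) = 44, since 44^2 = 1936 <= 1960 < 2025 = 45^2.
Iterate m_{i+1} = d_i*a_i - m_i, d_{i+1} = (1960 - m_{i+1}^2)/d_i, a_{i+1} = floor((a_0 + m_{i+1})/d_{i+1}):
  m_1 = 1*44 - 0 = 44, d_1 = (1960 - 44^2)/1 = 24/1 = 24, a_1 = floor((44 + 44)/24) = 3.
  m_2 = 24*3 - 44 = 28, d_2 = (1960 - 28^2)/24 = 1176/24 = 49, a_2 = floor((44 + 28)/49) = 1.
  m_3 = 49*1 - 28 = 21, d_3 = (1960 - 21^2)/49 = 1519/49 = 31, a_3 = floor((44 + 21)/31) = 2.
  m_4 = 31*2 - 21 = 41, d_4 = (1960 - 41^2)/31 = 279/31 = 9, a_4 = floor((44 + 41)/9) = 9.
  m_5 = 9*9 - 41 = 40, d_5 = (1960 - 40^2)/9 = 360/9 = 40, a_5 = floor((44 + 40)/40) = 2.
  m_6 = 40*2 - 40 = 40, d_6 = (1960 - 40^2)/40 = 360/40 = 9, a_6 = floor((44 + 40)/9) = 9.
  m_7 = 9*9 - 40 = 41, d_7 = (1960 - 41^2)/9 = 279/9 = 31, a_7 = floor((44 + 41)/31) = 2.
  m_8 = 31*2 - 41 = 21, d_8 = (1960 - 21^2)/31 = 1519/31 = 49, a_8 = floor((44 + 21)/49) = 1.
  m_9 = 49*1 - 21 = 28, d_9 = (1960 - 28^2)/49 = 1176/49 = 24, a_9 = floor((44 + 28)/24) = 3.
  m_10 = 24*3 - 28 = 44, d_10 = (1960 - 44^2)/24 = 24/24 = 1, a_10 = floor((44 + 44)/1) = 88.
  m_11 = 1*88 - 44 = 44, d_11 = (1960 - 44^2)/1 = 24/1 = 24: (m_11, d_11) = (m_1, d_1) = (44, 24), so from here the quotients repeat a_1, ..., a_10; the period length is 10.
So sqrt(1960) = [44; (3, 1, 2, 9, 2, 9, 2, 1, 3, 88)] with period length k = 10.
k is even, so the fundamental solution of x^2 - 1960y^2 = 1 is (p_{k-1}, q_{k-1}) = (p_9, q_9); compute convergents through index 9.
Convergents (p_i = a_i*p_{i-1} + p_{i-2}, q_i = a_i*q_{i-1} + q_{i-2} with p_{-2}=0, p_{-1}=1, q_{-2}=1, q_{-1}=0):
  i=0: a_0=44, p_0 = 44*1 + 0 = 44, q_0 = 44*0 + 1 = 1.
  i=1: a_1=3, p_1 = 3*44 + 1 = 133, q_1 = 3*1 + 0 = 3.
  i=2: a_2=1, p_2 = 1*133 + 44 = 177, q_2 = 1*3 + 1 = 4.
  i=3: a_3=2, p_3 = 2*177 + 133 = 487, q_3 = 2*4 + 3 = 11.
  i=4: a_4=9, p_4 = 9*487 + 177 = 4560, q_4 = 9*11 + 4 = 103.
  i=5: a_5=2, p_5 = 2*4560 + 487 = 9607, q_5 = 2*103 + 11 = 217.
  i=6: a_6=9, p_6 = 9*9607 + 4560 = 91023, q_6 = 9*217 + 103 = 2056.
  i=7: a_7=2, p_7 = 2*91023 + 9607 = 191653, q_7 = 2*2056 + 217 = 4329.
  i=8: a_8=1, p_8 = 1*191653 + 91023 = 282676, q_8 = 1*4329 + 2056 = 6385.
  i=9: a_9=3, p_9 = 3*282676 + 191653 = 1039681, q_9 = 3*6385 + 4329 = 23484.
Check: 1039681^2 - 1960*23484^2 = 1080936581761 - 1080936581760 = 1, so (x, y) = (1039681, 23484) solves the equation, and by the theorem it is the least positive solution.

(x, y) = (1039681, 23484)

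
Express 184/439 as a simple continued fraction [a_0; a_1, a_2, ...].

[0; 2, 2, 1, 1, 2, 4, 3]

Run the Euclidean algorithm on 184 and 439; the successive quotients are the partial quotients a_0, a_1, ... (each step inverts the fractional part left over by the previous one):
  184 = 0*439 + 184, so a_0 = 0.
  439 = 2*184 + 71, so a_1 = 2.
  184 = 2*71 + 42, so a_2 = 2.
  71 = 1*42 + 29, so a_3 = 1.
  42 = 1*29 + 13, so a_4 = 1.
  29 = 2*13 + 3, so a_5 = 2.
  13 = 4*3 + 1, so a_6 = 4.
  3 = 3*1 + 0, so a_7 = 3.
The remainder reaches 0 after 8 divisions, so the expansion has 8 partial quotients, read off in order.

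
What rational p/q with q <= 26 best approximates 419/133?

63/20

Expand x = 419/133 as a continued fraction with the Euclidean algorithm:
  419 = 3*133 + 20, so a_0 = 3.
  133 = 6*20 + 13, so a_1 = 6.
  20 = 1*13 + 7, so a_2 = 1.
  13 = 1*7 + 6, so a_3 = 1.
  7 = 1*6 + 1, so a_4 = 1.
  6 = 6*1 + 0, so a_5 = 6.
so x = [3; 6, 1, 1, 1, 6].
Convergents (p_i = a_i*p_{i-1} + p_{i-2}, q_i = a_i*q_{i-1} + q_{i-2} with p_{-2}=0, p_{-1}=1, q_{-2}=1, q_{-1}=0), until the denominator exceeds 26:
  i=0: a_0=3, p_0 = 3*1 + 0 = 3, q_0 = 3*0 + 1 = 1.
  i=1: a_1=6, p_1 = 6*3 + 1 = 19, q_1 = 6*1 + 0 = 6.
  i=2: a_2=1, p_2 = 1*19 + 3 = 22, q_2 = 1*6 + 1 = 7.
  i=3: a_3=1, p_3 = 1*22 + 19 = 41, q_3 = 1*7 + 6 = 13.
  i=4: a_4=1, p_4 = 1*41 + 22 = 63, q_4 = 1*13 + 7 = 20.
  i=5: a_5=6, p_5 = 6*63 + 41 = 419, q_5 = 6*20 + 13 = 133.
q_5 = 133 > 26, so the last convergent with denominator <= 26 is p_4/q_4 = 63/20.
The closest fraction with denominator <= 26 is either p_4/q_4 or the intermediate fraction (k*p_4 + p_3)/(k*q_4 + q_3) with the largest k >= 1 whose denominator stays <= 26; these approach x as k grows, and every other convergent or intermediate fraction in range is farther away.
Largest k: floor((26 - q_3)/q_4) = floor((26 - 13)/20) = 0.
Since k = 0, no intermediate fraction beyond p_4/q_4 has denominator <= 26, so the convergent 63/20 is the closest (its error is |419*20 - 63*133|/(133*20) = 1/2660).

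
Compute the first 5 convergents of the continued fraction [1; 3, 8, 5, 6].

Using the convergent recurrence p_i = a_i*p_{i-1} + p_{i-2}, q_i = a_i*q_{i-1} + q_{i-2} with p_{-2}=0, p_{-1}=1, q_{-2}=1, q_{-1}=0:
  i=0: a_0=1, p_0 = 1*1 + 0 = 1, q_0 = 1*0 + 1 = 1.
  i=1: a_1=3, p_1 = 3*1 + 1 = 4, q_1 = 3*1 + 0 = 3.
  i=2: a_2=8, p_2 = 8*4 + 1 = 33, q_2 = 8*3 + 1 = 25.
  i=3: a_3=5, p_3 = 5*33 + 4 = 169, q_3 = 5*25 + 3 = 128.
  i=4: a_4=6, p_4 = 6*169 + 33 = 1047, q_4 = 6*128 + 25 = 793.

1/1, 4/3, 33/25, 169/128, 1047/793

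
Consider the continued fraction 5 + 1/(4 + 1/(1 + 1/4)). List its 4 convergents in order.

Using the convergent recurrence p_i = a_i*p_{i-1} + p_{i-2}, q_i = a_i*q_{i-1} + q_{i-2} with p_{-2}=0, p_{-1}=1, q_{-2}=1, q_{-1}=0:
  i=0: a_0=5, p_0 = 5*1 + 0 = 5, q_0 = 5*0 + 1 = 1.
  i=1: a_1=4, p_1 = 4*5 + 1 = 21, q_1 = 4*1 + 0 = 4.
  i=2: a_2=1, p_2 = 1*21 + 5 = 26, q_2 = 1*4 + 1 = 5.
  i=3: a_3=4, p_3 = 4*26 + 21 = 125, q_3 = 4*5 + 4 = 24.

5/1, 21/4, 26/5, 125/24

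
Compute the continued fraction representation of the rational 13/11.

Run the Euclidean algorithm on 13 and 11; the successive quotients are the partial quotients a_0, a_1, ... (each step inverts the fractional part left over by the previous one):
  13 = 1*11 + 2, so a_0 = 1.
  11 = 5*2 + 1, so a_1 = 5.
  2 = 2*1 + 0, so a_2 = 2.
The remainder reaches 0 after 3 divisions, so the expansion has 3 partial quotients, read off in order.

[1; 5, 2]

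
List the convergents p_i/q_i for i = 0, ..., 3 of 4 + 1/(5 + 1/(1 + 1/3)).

Using the convergent recurrence p_i = a_i*p_{i-1} + p_{i-2}, q_i = a_i*q_{i-1} + q_{i-2} with p_{-2}=0, p_{-1}=1, q_{-2}=1, q_{-1}=0:
  i=0: a_0=4, p_0 = 4*1 + 0 = 4, q_0 = 4*0 + 1 = 1.
  i=1: a_1=5, p_1 = 5*4 + 1 = 21, q_1 = 5*1 + 0 = 5.
  i=2: a_2=1, p_2 = 1*21 + 4 = 25, q_2 = 1*5 + 1 = 6.
  i=3: a_3=3, p_3 = 3*25 + 21 = 96, q_3 = 3*6 + 5 = 23.

4/1, 21/5, 25/6, 96/23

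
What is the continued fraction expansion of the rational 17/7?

[2; 2, 3]

Run the Euclidean algorithm on 17 and 7; the successive quotients are the partial quotients a_0, a_1, ... (each step inverts the fractional part left over by the previous one):
  17 = 2*7 + 3, so a_0 = 2.
  7 = 2*3 + 1, so a_1 = 2.
  3 = 3*1 + 0, so a_2 = 3.
The remainder reaches 0 after 3 divisions, so the expansion has 3 partial quotients, read off in order.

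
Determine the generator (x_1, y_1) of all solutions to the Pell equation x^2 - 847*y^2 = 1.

First expand sqrt(847) as a continued fraction. With x_i = (sqrt(847) + m_i)/d_i and (m_0, d_0) = (0, 1): a_0 = floor(sqrt(847)) = 29, since 29^2 = 841 <= 847 < 900 = 30^2.
Iterate m_{i+1} = d_i*a_i - m_i, d_{i+1} = (847 - m_{i+1}^2)/d_i, a_{i+1} = floor((a_0 + m_{i+1})/d_{i+1}):
  m_1 = 1*29 - 0 = 29, d_1 = (847 - 29^2)/1 = 6/1 = 6, a_1 = floor((29 + 29)/6) = 9.
  m_2 = 6*9 - 29 = 25, d_2 = (847 - 25^2)/6 = 222/6 = 37, a_2 = floor((29 + 25)/37) = 1.
  m_3 = 37*1 - 25 = 12, d_3 = (847 - 12^2)/37 = 703/37 = 19, a_3 = floor((29 + 12)/19) = 2.
  m_4 = 19*2 - 12 = 26, d_4 = (847 - 26^2)/19 = 171/19 = 9, a_4 = floor((29 + 26)/9) = 6.
  m_5 = 9*6 - 26 = 28, d_5 = (847 - 28^2)/9 = 63/9 = 7, a_5 = floor((29 + 28)/7) = 8.
  m_6 = 7*8 - 28 = 28, d_6 = (847 - 28^2)/7 = 63/7 = 9, a_6 = floor((29 + 28)/9) = 6.
  m_7 = 9*6 - 28 = 26, d_7 = (847 - 26^2)/9 = 171/9 = 19, a_7 = floor((29 + 26)/19) = 2.
  m_8 = 19*2 - 26 = 12, d_8 = (847 - 12^2)/19 = 703/19 = 37, a_8 = floor((29 + 12)/37) = 1.
  m_9 = 37*1 - 12 = 25, d_9 = (847 - 25^2)/37 = 222/37 = 6, a_9 = floor((29 + 25)/6) = 9.
  m_10 = 6*9 - 25 = 29, d_10 = (847 - 29^2)/6 = 6/6 = 1, a_10 = floor((29 + 29)/1) = 58.
  m_11 = 1*58 - 29 = 29, d_11 = (847 - 29^2)/1 = 6/1 = 6: (m_11, d_11) = (m_1, d_1) = (29, 6), so from here the quotients repeat a_1, ..., a_10; the period length is 10.
So sqrt(847) = [29; (9, 1, 2, 6, 8, 6, 2, 1, 9, 58)] with period length k = 10.
k is even, so the fundamental solution of x^2 - 847y^2 = 1 is (p_{k-1}, q_{k-1}) = (p_9, q_9); compute convergents through index 9.
Convergents (p_i = a_i*p_{i-1} + p_{i-2}, q_i = a_i*q_{i-1} + q_{i-2} with p_{-2}=0, p_{-1}=1, q_{-2}=1, q_{-1}=0):
  i=0: a_0=29, p_0 = 29*1 + 0 = 29, q_0 = 29*0 + 1 = 1.
  i=1: a_1=9, p_1 = 9*29 + 1 = 262, q_1 = 9*1 + 0 = 9.
  i=2: a_2=1, p_2 = 1*262 + 29 = 291, q_2 = 1*9 + 1 = 10.
  i=3: a_3=2, p_3 = 2*291 + 262 = 844, q_3 = 2*10 + 9 = 29.
  i=4: a_4=6, p_4 = 6*844 + 291 = 5355, q_4 = 6*29 + 10 = 184.
  i=5: a_5=8, p_5 = 8*5355 + 844 = 43684, q_5 = 8*184 + 29 = 1501.
  i=6: a_6=6, p_6 = 6*43684 + 5355 = 267459, q_6 = 6*1501 + 184 = 9190.
  i=7: a_7=2, p_7 = 2*267459 + 43684 = 578602, q_7 = 2*9190 + 1501 = 19881.
  i=8: a_8=1, p_8 = 1*578602 + 267459 = 846061, q_8 = 1*19881 + 9190 = 29071.
  i=9: a_9=9, p_9 = 9*846061 + 578602 = 8193151, q_9 = 9*29071 + 19881 = 281520.
Check: 8193151^2 - 847*281520^2 = 67127723308801 - 67127723308800 = 1, so (x, y) = (8193151, 281520) solves the equation, and by the theorem it is the least positive solution.

(x, y) = (8193151, 281520)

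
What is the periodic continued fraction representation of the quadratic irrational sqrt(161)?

[12; (1, 2, 4, 1, 2, 1, 4, 2, 1, 24)]

Write x_i = (sqrt(161) + m_i)/d_i with (m_0, d_0) = (0, 1). a_0 = floor(sqrt(161)) = 12, since 12^2 = 144 <= 161 < 169 = 13^2.
Iterate m_{i+1} = d_i*a_i - m_i, d_{i+1} = (161 - m_{i+1}^2)/d_i, a_{i+1} = floor((a_0 + m_{i+1})/d_{i+1}):
  m_1 = 1*12 - 0 = 12, d_1 = (161 - 12^2)/1 = 17/1 = 17, a_1 = floor((12 + 12)/17) = 1.
  m_2 = 17*1 - 12 = 5, d_2 = (161 - 5^2)/17 = 136/17 = 8, a_2 = floor((12 + 5)/8) = 2.
  m_3 = 8*2 - 5 = 11, d_3 = (161 - 11^2)/8 = 40/8 = 5, a_3 = floor((12 + 11)/5) = 4.
  m_4 = 5*4 - 11 = 9, d_4 = (161 - 9^2)/5 = 80/5 = 16, a_4 = floor((12 + 9)/16) = 1.
  m_5 = 16*1 - 9 = 7, d_5 = (161 - 7^2)/16 = 112/16 = 7, a_5 = floor((12 + 7)/7) = 2.
  m_6 = 7*2 - 7 = 7, d_6 = (161 - 7^2)/7 = 112/7 = 16, a_6 = floor((12 + 7)/16) = 1.
  m_7 = 16*1 - 7 = 9, d_7 = (161 - 9^2)/16 = 80/16 = 5, a_7 = floor((12 + 9)/5) = 4.
  m_8 = 5*4 - 9 = 11, d_8 = (161 - 11^2)/5 = 40/5 = 8, a_8 = floor((12 + 11)/8) = 2.
  m_9 = 8*2 - 11 = 5, d_9 = (161 - 5^2)/8 = 136/8 = 17, a_9 = floor((12 + 5)/17) = 1.
  m_10 = 17*1 - 5 = 12, d_10 = (161 - 12^2)/17 = 17/17 = 1, a_10 = floor((12 + 12)/1) = 24.
  m_11 = 1*24 - 12 = 12, d_11 = (161 - 12^2)/1 = 17/1 = 17: (m_11, d_11) = (m_1, d_1) = (12, 17), so from here the quotients repeat a_1, ..., a_10; the period length is 10.
Hence the expansion of sqrt(161) is a_0 = 12 followed by the repeating block 1, 2, 4, 1, 2, 1, 4, 2, 1, 24 (period 10).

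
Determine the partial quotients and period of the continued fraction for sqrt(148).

[12; (6, 24)]

Write x_i = (sqrt(148) + m_i)/d_i with (m_0, d_0) = (0, 1). a_0 = floor(sqrt(148)) = 12, since 12^2 = 144 <= 148 < 169 = 13^2.
Iterate m_{i+1} = d_i*a_i - m_i, d_{i+1} = (148 - m_{i+1}^2)/d_i, a_{i+1} = floor((a_0 + m_{i+1})/d_{i+1}):
  m_1 = 1*12 - 0 = 12, d_1 = (148 - 12^2)/1 = 4/1 = 4, a_1 = floor((12 + 12)/4) = 6.
  m_2 = 4*6 - 12 = 12, d_2 = (148 - 12^2)/4 = 4/4 = 1, a_2 = floor((12 + 12)/1) = 24.
  m_3 = 1*24 - 12 = 12, d_3 = (148 - 12^2)/1 = 4/1 = 4: (m_3, d_3) = (m_1, d_1) = (12, 4), so from here the quotients repeat a_1, a_2; the period length is 2.
Hence the expansion of sqrt(148) is a_0 = 12 followed by the repeating block 6, 24 (period 2).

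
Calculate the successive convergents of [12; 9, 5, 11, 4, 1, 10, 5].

12/1, 109/9, 557/46, 6236/515, 25501/2106, 31737/2621, 342871/28316, 1746092/144201

Using the convergent recurrence p_i = a_i*p_{i-1} + p_{i-2}, q_i = a_i*q_{i-1} + q_{i-2} with p_{-2}=0, p_{-1}=1, q_{-2}=1, q_{-1}=0:
  i=0: a_0=12, p_0 = 12*1 + 0 = 12, q_0 = 12*0 + 1 = 1.
  i=1: a_1=9, p_1 = 9*12 + 1 = 109, q_1 = 9*1 + 0 = 9.
  i=2: a_2=5, p_2 = 5*109 + 12 = 557, q_2 = 5*9 + 1 = 46.
  i=3: a_3=11, p_3 = 11*557 + 109 = 6236, q_3 = 11*46 + 9 = 515.
  i=4: a_4=4, p_4 = 4*6236 + 557 = 25501, q_4 = 4*515 + 46 = 2106.
  i=5: a_5=1, p_5 = 1*25501 + 6236 = 31737, q_5 = 1*2106 + 515 = 2621.
  i=6: a_6=10, p_6 = 10*31737 + 25501 = 342871, q_6 = 10*2621 + 2106 = 28316.
  i=7: a_7=5, p_7 = 5*342871 + 31737 = 1746092, q_7 = 5*28316 + 2621 = 144201.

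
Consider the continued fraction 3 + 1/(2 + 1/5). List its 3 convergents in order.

3/1, 7/2, 38/11

Using the convergent recurrence p_i = a_i*p_{i-1} + p_{i-2}, q_i = a_i*q_{i-1} + q_{i-2} with p_{-2}=0, p_{-1}=1, q_{-2}=1, q_{-1}=0:
  i=0: a_0=3, p_0 = 3*1 + 0 = 3, q_0 = 3*0 + 1 = 1.
  i=1: a_1=2, p_1 = 2*3 + 1 = 7, q_1 = 2*1 + 0 = 2.
  i=2: a_2=5, p_2 = 5*7 + 3 = 38, q_2 = 5*2 + 1 = 11.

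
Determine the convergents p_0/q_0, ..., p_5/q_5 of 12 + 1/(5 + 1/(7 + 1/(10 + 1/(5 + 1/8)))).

12/1, 61/5, 439/36, 4451/365, 22694/1861, 186003/15253

Using the convergent recurrence p_i = a_i*p_{i-1} + p_{i-2}, q_i = a_i*q_{i-1} + q_{i-2} with p_{-2}=0, p_{-1}=1, q_{-2}=1, q_{-1}=0:
  i=0: a_0=12, p_0 = 12*1 + 0 = 12, q_0 = 12*0 + 1 = 1.
  i=1: a_1=5, p_1 = 5*12 + 1 = 61, q_1 = 5*1 + 0 = 5.
  i=2: a_2=7, p_2 = 7*61 + 12 = 439, q_2 = 7*5 + 1 = 36.
  i=3: a_3=10, p_3 = 10*439 + 61 = 4451, q_3 = 10*36 + 5 = 365.
  i=4: a_4=5, p_4 = 5*4451 + 439 = 22694, q_4 = 5*365 + 36 = 1861.
  i=5: a_5=8, p_5 = 8*22694 + 4451 = 186003, q_5 = 8*1861 + 365 = 15253.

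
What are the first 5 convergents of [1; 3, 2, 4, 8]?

1/1, 4/3, 9/7, 40/31, 329/255

Using the convergent recurrence p_i = a_i*p_{i-1} + p_{i-2}, q_i = a_i*q_{i-1} + q_{i-2} with p_{-2}=0, p_{-1}=1, q_{-2}=1, q_{-1}=0:
  i=0: a_0=1, p_0 = 1*1 + 0 = 1, q_0 = 1*0 + 1 = 1.
  i=1: a_1=3, p_1 = 3*1 + 1 = 4, q_1 = 3*1 + 0 = 3.
  i=2: a_2=2, p_2 = 2*4 + 1 = 9, q_2 = 2*3 + 1 = 7.
  i=3: a_3=4, p_3 = 4*9 + 4 = 40, q_3 = 4*7 + 3 = 31.
  i=4: a_4=8, p_4 = 8*40 + 9 = 329, q_4 = 8*31 + 7 = 255.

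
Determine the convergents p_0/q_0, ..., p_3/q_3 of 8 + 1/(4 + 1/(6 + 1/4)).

8/1, 33/4, 206/25, 857/104

Using the convergent recurrence p_i = a_i*p_{i-1} + p_{i-2}, q_i = a_i*q_{i-1} + q_{i-2} with p_{-2}=0, p_{-1}=1, q_{-2}=1, q_{-1}=0:
  i=0: a_0=8, p_0 = 8*1 + 0 = 8, q_0 = 8*0 + 1 = 1.
  i=1: a_1=4, p_1 = 4*8 + 1 = 33, q_1 = 4*1 + 0 = 4.
  i=2: a_2=6, p_2 = 6*33 + 8 = 206, q_2 = 6*4 + 1 = 25.
  i=3: a_3=4, p_3 = 4*206 + 33 = 857, q_3 = 4*25 + 4 = 104.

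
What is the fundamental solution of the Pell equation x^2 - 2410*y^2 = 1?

First expand sqrt(2410) as a continued fraction. With x_i = (sqrt(2410) + m_i)/d_i and (m_0, d_0) = (0, 1): a_0 = floor(sqrt(2410)) = 49, since 49^2 = 2401 <= 2410 < 2500 = 50^2.
Iterate m_{i+1} = d_i*a_i - m_i, d_{i+1} = (2410 - m_{i+1}^2)/d_i, a_{i+1} = floor((a_0 + m_{i+1})/d_{i+1}):
  m_1 = 1*49 - 0 = 49, d_1 = (2410 - 49^2)/1 = 9/1 = 9, a_1 = floor((49 + 49)/9) = 10.
  m_2 = 9*10 - 49 = 41, d_2 = (2410 - 41^2)/9 = 729/9 = 81, a_2 = floor((49 + 41)/81) = 1.
  m_3 = 81*1 - 41 = 40, d_3 = (2410 - 40^2)/81 = 810/81 = 10, a_3 = floor((49 + 40)/10) = 8.
  m_4 = 10*8 - 40 = 40, d_4 = (2410 - 40^2)/10 = 810/10 = 81, a_4 = floor((49 + 40)/81) = 1.
  m_5 = 81*1 - 40 = 41, d_5 = (2410 - 41^2)/81 = 729/81 = 9, a_5 = floor((49 + 41)/9) = 10.
  m_6 = 9*10 - 41 = 49, d_6 = (2410 - 49^2)/9 = 9/9 = 1, a_6 = floor((49 + 49)/1) = 98.
  m_7 = 1*98 - 49 = 49, d_7 = (2410 - 49^2)/1 = 9/1 = 9: (m_7, d_7) = (m_1, d_1) = (49, 9), so from here the quotients repeat a_1, ..., a_6; the period length is 6.
So sqrt(2410) = [49; (10, 1, 8, 1, 10, 98)] with period length k = 6.
k is even, so the fundamental solution of x^2 - 2410y^2 = 1 is (p_{k-1}, q_{k-1}) = (p_5, q_5); compute convergents through index 5.
Convergents (p_i = a_i*p_{i-1} + p_{i-2}, q_i = a_i*q_{i-1} + q_{i-2} with p_{-2}=0, p_{-1}=1, q_{-2}=1, q_{-1}=0):
  i=0: a_0=49, p_0 = 49*1 + 0 = 49, q_0 = 49*0 + 1 = 1.
  i=1: a_1=10, p_1 = 10*49 + 1 = 491, q_1 = 10*1 + 0 = 10.
  i=2: a_2=1, p_2 = 1*491 + 49 = 540, q_2 = 1*10 + 1 = 11.
  i=3: a_3=8, p_3 = 8*540 + 491 = 4811, q_3 = 8*11 + 10 = 98.
  i=4: a_4=1, p_4 = 1*4811 + 540 = 5351, q_4 = 1*98 + 11 = 109.
  i=5: a_5=10, p_5 = 10*5351 + 4811 = 58321, q_5 = 10*109 + 98 = 1188.
Check: 58321^2 - 2410*1188^2 = 3401339041 - 3401339040 = 1, so (x, y) = (58321, 1188) solves the equation, and by the theorem it is the least positive solution.

(x, y) = (58321, 1188)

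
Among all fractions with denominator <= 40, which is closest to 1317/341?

Expand x = 1317/341 as a continued fraction with the Euclidean algorithm:
  1317 = 3*341 + 294, so a_0 = 3.
  341 = 1*294 + 47, so a_1 = 1.
  294 = 6*47 + 12, so a_2 = 6.
  47 = 3*12 + 11, so a_3 = 3.
  12 = 1*11 + 1, so a_4 = 1.
  11 = 11*1 + 0, so a_5 = 11.
so x = [3; 1, 6, 3, 1, 11].
Convergents (p_i = a_i*p_{i-1} + p_{i-2}, q_i = a_i*q_{i-1} + q_{i-2} with p_{-2}=0, p_{-1}=1, q_{-2}=1, q_{-1}=0), until the denominator exceeds 40:
  i=0: a_0=3, p_0 = 3*1 + 0 = 3, q_0 = 3*0 + 1 = 1.
  i=1: a_1=1, p_1 = 1*3 + 1 = 4, q_1 = 1*1 + 0 = 1.
  i=2: a_2=6, p_2 = 6*4 + 3 = 27, q_2 = 6*1 + 1 = 7.
  i=3: a_3=3, p_3 = 3*27 + 4 = 85, q_3 = 3*7 + 1 = 22.
  i=4: a_4=1, p_4 = 1*85 + 27 = 112, q_4 = 1*22 + 7 = 29.
  i=5: a_5=11, p_5 = 11*112 + 85 = 1317, q_5 = 11*29 + 22 = 341.
q_5 = 341 > 40, so the last convergent with denominator <= 40 is p_4/q_4 = 112/29.
The closest fraction with denominator <= 40 is either p_4/q_4 or the intermediate fraction (k*p_4 + p_3)/(k*q_4 + q_3) with the largest k >= 1 whose denominator stays <= 40; these approach x as k grows, and every other convergent or intermediate fraction in range is farther away.
Largest k: floor((40 - q_3)/q_4) = floor((40 - 22)/29) = 0.
Since k = 0, no intermediate fraction beyond p_4/q_4 has denominator <= 40, so the convergent 112/29 is the closest (its error is |1317*29 - 112*341|/(341*29) = 1/9889).

112/29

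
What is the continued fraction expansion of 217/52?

Run the Euclidean algorithm on 217 and 52; the successive quotients are the partial quotients a_0, a_1, ... (each step inverts the fractional part left over by the previous one):
  217 = 4*52 + 9, so a_0 = 4.
  52 = 5*9 + 7, so a_1 = 5.
  9 = 1*7 + 2, so a_2 = 1.
  7 = 3*2 + 1, so a_3 = 3.
  2 = 2*1 + 0, so a_4 = 2.
The remainder reaches 0 after 5 divisions, so the expansion has 5 partial quotients, read off in order.

[4; 5, 1, 3, 2]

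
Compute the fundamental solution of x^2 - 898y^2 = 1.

(x, y) = (899, 30)

First expand sqrt(898) as a continued fraction. With x_i = (sqrt(898) + m_i)/d_i and (m_0, d_0) = (0, 1): a_0 = floor(sqrt(898)) = 29, since 29^2 = 841 <= 898 < 900 = 30^2.
Iterate m_{i+1} = d_i*a_i - m_i, d_{i+1} = (898 - m_{i+1}^2)/d_i, a_{i+1} = floor((a_0 + m_{i+1})/d_{i+1}):
  m_1 = 1*29 - 0 = 29, d_1 = (898 - 29^2)/1 = 57/1 = 57, a_1 = floor((29 + 29)/57) = 1.
  m_2 = 57*1 - 29 = 28, d_2 = (898 - 28^2)/57 = 114/57 = 2, a_2 = floor((29 + 28)/2) = 28.
  m_3 = 2*28 - 28 = 28, d_3 = (898 - 28^2)/2 = 114/2 = 57, a_3 = floor((29 + 28)/57) = 1.
  m_4 = 57*1 - 28 = 29, d_4 = (898 - 29^2)/57 = 57/57 = 1, a_4 = floor((29 + 29)/1) = 58.
  m_5 = 1*58 - 29 = 29, d_5 = (898 - 29^2)/1 = 57/1 = 57: (m_5, d_5) = (m_1, d_1) = (29, 57), so from here the quotients repeat a_1, ..., a_4; the period length is 4.
So sqrt(898) = [29; (1, 28, 1, 58)] with period length k = 4.
k is even, so the fundamental solution of x^2 - 898y^2 = 1 is (p_{k-1}, q_{k-1}) = (p_3, q_3); compute convergents through index 3.
Convergents (p_i = a_i*p_{i-1} + p_{i-2}, q_i = a_i*q_{i-1} + q_{i-2} with p_{-2}=0, p_{-1}=1, q_{-2}=1, q_{-1}=0):
  i=0: a_0=29, p_0 = 29*1 + 0 = 29, q_0 = 29*0 + 1 = 1.
  i=1: a_1=1, p_1 = 1*29 + 1 = 30, q_1 = 1*1 + 0 = 1.
  i=2: a_2=28, p_2 = 28*30 + 29 = 869, q_2 = 28*1 + 1 = 29.
  i=3: a_3=1, p_3 = 1*869 + 30 = 899, q_3 = 1*29 + 1 = 30.
Check: 899^2 - 898*30^2 = 808201 - 808200 = 1, so (x, y) = (899, 30) solves the equation, and by the theorem it is the least positive solution.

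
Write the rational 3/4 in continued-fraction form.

[0; 1, 3]

Run the Euclidean algorithm on 3 and 4; the successive quotients are the partial quotients a_0, a_1, ... (each step inverts the fractional part left over by the previous one):
  3 = 0*4 + 3, so a_0 = 0.
  4 = 1*3 + 1, so a_1 = 1.
  3 = 3*1 + 0, so a_2 = 3.
The remainder reaches 0 after 3 divisions, so the expansion has 3 partial quotients, read off in order.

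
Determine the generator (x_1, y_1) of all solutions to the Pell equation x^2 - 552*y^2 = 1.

First expand sqrt(552) as a continued fraction. With x_i = (sqrt(552) + m_i)/d_i and (m_0, d_0) = (0, 1): a_0 = floor(sqrt(552)) = 23, since 23^2 = 529 <= 552 < 576 = 24^2.
Iterate m_{i+1} = d_i*a_i - m_i, d_{i+1} = (552 - m_{i+1}^2)/d_i, a_{i+1} = floor((a_0 + m_{i+1})/d_{i+1}):
  m_1 = 1*23 - 0 = 23, d_1 = (552 - 23^2)/1 = 23/1 = 23, a_1 = floor((23 + 23)/23) = 2.
  m_2 = 23*2 - 23 = 23, d_2 = (552 - 23^2)/23 = 23/23 = 1, a_2 = floor((23 + 23)/1) = 46.
  m_3 = 1*46 - 23 = 23, d_3 = (552 - 23^2)/1 = 23/1 = 23: (m_3, d_3) = (m_1, d_1) = (23, 23), so from here the quotients repeat a_1, a_2; the period length is 2.
So sqrt(552) = [23; (2, 46)] with period length k = 2.
k is even, so the fundamental solution of x^2 - 552y^2 = 1 is (p_{k-1}, q_{k-1}) = (p_1, q_1); compute convergents through index 1.
Convergents (p_i = a_i*p_{i-1} + p_{i-2}, q_i = a_i*q_{i-1} + q_{i-2} with p_{-2}=0, p_{-1}=1, q_{-2}=1, q_{-1}=0):
  i=0: a_0=23, p_0 = 23*1 + 0 = 23, q_0 = 23*0 + 1 = 1.
  i=1: a_1=2, p_1 = 2*23 + 1 = 47, q_1 = 2*1 + 0 = 2.
Check: 47^2 - 552*2^2 = 2209 - 2208 = 1, so (x, y) = (47, 2) solves the equation, and by the theorem it is the least positive solution.

(x, y) = (47, 2)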